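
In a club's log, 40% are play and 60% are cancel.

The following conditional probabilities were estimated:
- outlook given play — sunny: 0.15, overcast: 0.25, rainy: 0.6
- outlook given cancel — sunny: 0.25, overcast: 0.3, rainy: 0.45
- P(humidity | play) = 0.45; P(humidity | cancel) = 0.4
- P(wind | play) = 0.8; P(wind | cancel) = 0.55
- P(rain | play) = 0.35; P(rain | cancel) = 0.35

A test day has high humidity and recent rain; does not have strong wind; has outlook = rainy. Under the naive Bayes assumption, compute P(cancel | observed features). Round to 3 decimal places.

play: 0.4 × 0.6 × 0.45 × (1−0.8) × 0.35 = 0.00756
cancel: 0.6 × 0.45 × 0.4 × (1−0.55) × 0.35 = 0.01701
P(cancel | x) = 0.01701 / 0.02457 ≈ 0.692

0.692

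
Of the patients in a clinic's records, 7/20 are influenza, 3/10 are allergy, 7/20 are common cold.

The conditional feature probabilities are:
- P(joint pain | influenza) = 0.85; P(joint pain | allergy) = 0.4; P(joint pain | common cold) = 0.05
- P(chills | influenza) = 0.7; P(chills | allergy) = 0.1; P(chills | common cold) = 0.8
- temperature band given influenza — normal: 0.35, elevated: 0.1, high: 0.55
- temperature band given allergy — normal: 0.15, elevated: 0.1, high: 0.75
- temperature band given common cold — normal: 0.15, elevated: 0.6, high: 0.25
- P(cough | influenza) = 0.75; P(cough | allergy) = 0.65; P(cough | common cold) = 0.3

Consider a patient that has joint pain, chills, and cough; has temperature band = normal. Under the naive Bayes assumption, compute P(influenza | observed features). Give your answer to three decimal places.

0.968

influenza: 0.35 × 0.85 × 0.7 × 0.35 × 0.75 = 0.054665625
allergy: 0.3 × 0.4 × 0.1 × 0.15 × 0.65 = 0.00117
common cold: 0.35 × 0.05 × 0.8 × 0.15 × 0.3 = 0.00063
P(influenza | x) = 0.054665625 / 0.056465625 ≈ 0.968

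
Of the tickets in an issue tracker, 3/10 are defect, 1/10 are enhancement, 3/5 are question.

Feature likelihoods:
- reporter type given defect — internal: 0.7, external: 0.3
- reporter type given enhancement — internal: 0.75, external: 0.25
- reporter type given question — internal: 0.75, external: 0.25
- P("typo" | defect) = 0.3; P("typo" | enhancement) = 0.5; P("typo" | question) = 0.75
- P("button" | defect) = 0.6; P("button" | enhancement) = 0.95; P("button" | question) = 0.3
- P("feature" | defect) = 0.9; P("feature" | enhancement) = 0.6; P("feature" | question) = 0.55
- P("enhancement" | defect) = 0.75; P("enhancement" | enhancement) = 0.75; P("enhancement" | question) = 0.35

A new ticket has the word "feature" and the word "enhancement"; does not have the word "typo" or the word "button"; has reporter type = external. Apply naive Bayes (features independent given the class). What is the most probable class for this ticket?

defect: 0.3 × 0.3 × (1−0.3) × (1−0.6) × 0.9 × 0.75 = 0.01701
enhancement: 0.1 × 0.25 × (1−0.5) × (1−0.95) × 0.6 × 0.75 = 0.00028125
question: 0.6 × 0.25 × (1−0.75) × (1−0.3) × 0.55 × 0.35 = 0.005053125
Highest score → defect.

defect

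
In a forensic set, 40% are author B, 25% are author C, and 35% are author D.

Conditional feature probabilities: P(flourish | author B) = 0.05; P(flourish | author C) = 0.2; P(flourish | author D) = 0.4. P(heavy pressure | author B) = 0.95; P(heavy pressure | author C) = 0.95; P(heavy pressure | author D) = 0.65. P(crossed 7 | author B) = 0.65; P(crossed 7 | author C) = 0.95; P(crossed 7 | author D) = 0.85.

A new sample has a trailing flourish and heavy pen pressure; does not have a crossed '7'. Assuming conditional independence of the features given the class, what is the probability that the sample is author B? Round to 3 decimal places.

0.293

author B: 0.4 × 0.05 × 0.95 × (1−0.65) = 0.00665
author C: 0.25 × 0.2 × 0.95 × (1−0.95) = 0.002375
author D: 0.35 × 0.4 × 0.65 × (1−0.85) = 0.01365
P(author B | x) = 0.00665 / 0.022675 ≈ 0.293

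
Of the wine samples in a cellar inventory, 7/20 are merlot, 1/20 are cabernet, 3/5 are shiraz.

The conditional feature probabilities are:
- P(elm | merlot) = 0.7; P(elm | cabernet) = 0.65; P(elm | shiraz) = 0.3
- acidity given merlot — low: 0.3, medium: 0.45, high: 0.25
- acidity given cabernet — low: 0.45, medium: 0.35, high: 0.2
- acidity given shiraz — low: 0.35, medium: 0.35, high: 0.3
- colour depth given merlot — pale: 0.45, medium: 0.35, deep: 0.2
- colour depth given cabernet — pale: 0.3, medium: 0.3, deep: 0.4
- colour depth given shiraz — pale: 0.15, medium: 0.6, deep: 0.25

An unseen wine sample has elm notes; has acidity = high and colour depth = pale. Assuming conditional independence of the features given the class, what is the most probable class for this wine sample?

merlot: 0.35 × 0.7 × 0.25 × 0.45 = 0.0275625
cabernet: 0.05 × 0.65 × 0.2 × 0.3 = 0.00195
shiraz: 0.6 × 0.3 × 0.3 × 0.15 = 0.0081
Highest score → merlot.

merlot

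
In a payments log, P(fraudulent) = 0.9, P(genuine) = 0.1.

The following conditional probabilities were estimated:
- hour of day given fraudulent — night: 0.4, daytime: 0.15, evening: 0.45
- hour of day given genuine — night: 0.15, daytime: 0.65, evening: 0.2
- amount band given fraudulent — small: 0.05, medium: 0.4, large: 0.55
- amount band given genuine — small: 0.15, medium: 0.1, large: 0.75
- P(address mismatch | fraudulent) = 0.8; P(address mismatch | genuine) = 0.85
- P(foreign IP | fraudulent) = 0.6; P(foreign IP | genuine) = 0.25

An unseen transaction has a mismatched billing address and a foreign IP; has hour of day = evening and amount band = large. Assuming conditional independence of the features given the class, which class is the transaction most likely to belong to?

fraudulent: 0.9 × 0.45 × 0.55 × 0.8 × 0.6 = 0.10692
genuine: 0.1 × 0.2 × 0.75 × 0.85 × 0.25 = 0.0031875
Highest score → fraudulent.

fraudulent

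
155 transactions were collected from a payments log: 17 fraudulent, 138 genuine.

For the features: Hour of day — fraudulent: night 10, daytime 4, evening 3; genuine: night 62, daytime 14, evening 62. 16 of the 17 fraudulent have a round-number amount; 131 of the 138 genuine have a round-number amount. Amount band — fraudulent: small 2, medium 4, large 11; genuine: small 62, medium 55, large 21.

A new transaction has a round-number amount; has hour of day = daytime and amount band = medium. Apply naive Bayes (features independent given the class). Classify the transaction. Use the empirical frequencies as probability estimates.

fraudulent: (17/155) × (4/17) × (16/17) × (4/17) ≈ 0.00571492
genuine: (138/155) × (14/138) × (131/138) × (55/138) ≈ 0.0341721
Highest score → genuine.

genuine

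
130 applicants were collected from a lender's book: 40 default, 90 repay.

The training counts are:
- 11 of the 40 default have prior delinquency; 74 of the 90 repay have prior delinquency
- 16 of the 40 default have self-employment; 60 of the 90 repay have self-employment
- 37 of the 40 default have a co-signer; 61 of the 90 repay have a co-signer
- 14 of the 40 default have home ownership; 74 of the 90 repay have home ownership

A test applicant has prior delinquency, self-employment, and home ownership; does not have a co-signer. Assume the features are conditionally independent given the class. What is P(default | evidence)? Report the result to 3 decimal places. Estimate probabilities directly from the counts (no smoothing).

0.009

default: (40/130) × (11/40) × (16/40) × (3/40) × (14/40) ≈ 0.000888462
repay: (90/130) × (74/90) × (60/90) × (29/90) × (74/90) ≈ 0.100541
P(default | x) = 0.000888462 / 0.101429462 ≈ 0.009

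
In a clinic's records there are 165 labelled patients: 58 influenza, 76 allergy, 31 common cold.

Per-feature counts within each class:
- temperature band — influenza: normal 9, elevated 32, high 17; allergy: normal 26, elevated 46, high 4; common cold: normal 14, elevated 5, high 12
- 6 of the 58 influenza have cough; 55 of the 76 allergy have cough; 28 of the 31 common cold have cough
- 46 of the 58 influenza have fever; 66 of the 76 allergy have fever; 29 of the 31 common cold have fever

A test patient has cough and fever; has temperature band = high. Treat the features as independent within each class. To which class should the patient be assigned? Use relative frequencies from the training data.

common cold

influenza: (58/165) × (17/58) × (6/58) × (46/58) ≈ 0.00845314
allergy: (76/165) × (4/76) × (55/76) × (66/76) ≈ 0.0152355
common cold: (31/165) × (12/31) × (28/31) × (29/31) ≈ 0.0614511
Highest score → common cold.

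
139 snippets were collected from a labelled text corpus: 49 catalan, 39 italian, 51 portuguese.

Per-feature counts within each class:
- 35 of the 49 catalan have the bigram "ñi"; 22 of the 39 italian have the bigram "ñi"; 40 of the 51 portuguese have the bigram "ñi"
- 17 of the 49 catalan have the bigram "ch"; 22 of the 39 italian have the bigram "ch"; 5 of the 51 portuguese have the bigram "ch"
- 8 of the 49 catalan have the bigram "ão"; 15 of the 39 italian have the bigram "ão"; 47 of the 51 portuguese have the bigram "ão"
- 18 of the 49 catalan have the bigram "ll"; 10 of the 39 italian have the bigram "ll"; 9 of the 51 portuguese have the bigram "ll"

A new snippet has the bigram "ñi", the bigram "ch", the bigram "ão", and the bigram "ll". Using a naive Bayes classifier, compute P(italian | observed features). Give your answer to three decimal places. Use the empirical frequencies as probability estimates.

0.473

catalan: (49/139) × (35/49) × (17/49) × (8/49) × (18/49) ≈ 0.00523934
italian: (39/139) × (22/39) × (22/39) × (15/39) × (10/39) ≈ 0.00880497
portuguese: (51/139) × (40/51) × (5/51) × (47/51) × (9/51) ≈ 0.00458823
P(italian | x) = 0.00880497 / 0.01863254 ≈ 0.473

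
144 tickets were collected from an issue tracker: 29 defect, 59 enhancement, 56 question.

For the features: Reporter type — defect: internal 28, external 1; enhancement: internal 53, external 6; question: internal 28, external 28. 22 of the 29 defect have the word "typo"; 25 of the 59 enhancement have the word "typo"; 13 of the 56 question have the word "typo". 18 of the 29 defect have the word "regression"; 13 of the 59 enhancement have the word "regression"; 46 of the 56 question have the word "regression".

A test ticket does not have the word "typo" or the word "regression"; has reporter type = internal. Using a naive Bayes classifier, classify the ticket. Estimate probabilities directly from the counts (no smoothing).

defect: (29/144) × (28/29) × (7/29) × (11/29) ≈ 0.0178029
enhancement: (59/144) × (53/59) × (34/59) × (46/59) ≈ 0.165366
question: (56/144) × (28/56) × (43/56) × (10/56) ≈ 0.0266617
Highest score → enhancement.

enhancement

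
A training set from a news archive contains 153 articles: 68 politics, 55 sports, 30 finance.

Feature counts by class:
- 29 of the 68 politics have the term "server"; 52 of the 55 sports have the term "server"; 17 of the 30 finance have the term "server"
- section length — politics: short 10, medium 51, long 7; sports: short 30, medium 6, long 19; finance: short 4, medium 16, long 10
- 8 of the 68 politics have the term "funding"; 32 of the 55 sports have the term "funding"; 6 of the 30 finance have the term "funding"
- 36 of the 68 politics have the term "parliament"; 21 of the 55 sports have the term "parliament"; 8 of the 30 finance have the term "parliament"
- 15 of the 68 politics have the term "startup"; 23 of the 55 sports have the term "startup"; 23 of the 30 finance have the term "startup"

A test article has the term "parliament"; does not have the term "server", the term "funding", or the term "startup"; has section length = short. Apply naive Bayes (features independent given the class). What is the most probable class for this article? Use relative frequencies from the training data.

politics

politics: (68/153) × (39/68) × (10/68) × (60/68) × (36/68) × (53/68) ≈ 0.0136479
sports: (55/153) × (3/55) × (30/55) × (23/55) × (21/55) × (32/55) ≈ 0.000993568
finance: (30/153) × (13/30) × (4/30) × (24/30) × (8/30) × (7/30) ≈ 0.000563931
Highest score → politics.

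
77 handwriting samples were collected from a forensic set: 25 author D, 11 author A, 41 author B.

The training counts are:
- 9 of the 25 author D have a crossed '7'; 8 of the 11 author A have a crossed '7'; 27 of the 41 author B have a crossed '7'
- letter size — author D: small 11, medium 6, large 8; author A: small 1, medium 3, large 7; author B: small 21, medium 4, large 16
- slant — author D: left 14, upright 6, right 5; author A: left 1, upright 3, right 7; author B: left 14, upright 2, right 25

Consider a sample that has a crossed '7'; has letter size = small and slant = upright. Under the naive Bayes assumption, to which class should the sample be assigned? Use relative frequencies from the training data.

author D

author D: (25/77) × (9/25) × (11/25) × (6/25) ≈ 0.0123429
author A: (11/77) × (8/11) × (1/11) × (3/11) ≈ 0.00257594
author B: (41/77) × (27/41) × (21/41) × (2/41) ≈ 0.00876102
Highest score → author D.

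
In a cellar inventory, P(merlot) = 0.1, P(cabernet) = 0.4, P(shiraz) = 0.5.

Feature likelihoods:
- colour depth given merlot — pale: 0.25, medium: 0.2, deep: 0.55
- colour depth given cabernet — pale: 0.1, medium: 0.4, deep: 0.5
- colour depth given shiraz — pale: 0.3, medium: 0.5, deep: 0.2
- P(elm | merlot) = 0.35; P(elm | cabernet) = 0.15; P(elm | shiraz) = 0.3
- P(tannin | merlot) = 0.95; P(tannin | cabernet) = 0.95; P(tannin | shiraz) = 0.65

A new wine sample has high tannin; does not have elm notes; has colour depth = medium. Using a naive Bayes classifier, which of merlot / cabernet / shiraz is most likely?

merlot: 0.1 × 0.2 × (1−0.35) × 0.95 = 0.01235
cabernet: 0.4 × 0.4 × (1−0.15) × 0.95 = 0.1292
shiraz: 0.5 × 0.5 × (1−0.3) × 0.65 = 0.11375
Highest score → cabernet.

cabernet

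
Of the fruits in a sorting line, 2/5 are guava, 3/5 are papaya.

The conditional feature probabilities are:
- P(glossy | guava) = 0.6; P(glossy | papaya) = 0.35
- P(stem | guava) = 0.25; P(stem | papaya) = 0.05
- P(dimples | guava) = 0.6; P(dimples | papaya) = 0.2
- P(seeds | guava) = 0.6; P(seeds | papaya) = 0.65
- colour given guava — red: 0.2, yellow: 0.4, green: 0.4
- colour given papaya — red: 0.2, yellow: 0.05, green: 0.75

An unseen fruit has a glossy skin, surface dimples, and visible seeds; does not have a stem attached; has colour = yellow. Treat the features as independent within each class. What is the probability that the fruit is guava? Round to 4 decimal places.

guava: 0.4 × 0.6 × (1−0.25) × 0.6 × 0.6 × 0.4 = 0.02592
papaya: 0.6 × 0.35 × (1−0.05) × 0.2 × 0.65 × 0.05 = 0.00129675
P(guava | x) = 0.02592 / 0.02721675 ≈ 0.9524

0.9524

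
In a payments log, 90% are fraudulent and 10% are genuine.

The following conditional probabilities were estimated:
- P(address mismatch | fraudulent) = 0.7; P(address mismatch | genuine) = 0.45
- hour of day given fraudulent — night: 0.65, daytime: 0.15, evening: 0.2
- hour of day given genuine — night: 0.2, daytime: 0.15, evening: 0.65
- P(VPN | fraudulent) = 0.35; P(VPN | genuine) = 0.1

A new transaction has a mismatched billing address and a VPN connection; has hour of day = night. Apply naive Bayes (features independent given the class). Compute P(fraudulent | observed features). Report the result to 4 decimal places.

fraudulent: 0.9 × 0.7 × 0.65 × 0.35 = 0.143325
genuine: 0.1 × 0.45 × 0.2 × 0.1 = 0.0009
P(fraudulent | x) = 0.143325 / 0.144225 ≈ 0.9938

0.9938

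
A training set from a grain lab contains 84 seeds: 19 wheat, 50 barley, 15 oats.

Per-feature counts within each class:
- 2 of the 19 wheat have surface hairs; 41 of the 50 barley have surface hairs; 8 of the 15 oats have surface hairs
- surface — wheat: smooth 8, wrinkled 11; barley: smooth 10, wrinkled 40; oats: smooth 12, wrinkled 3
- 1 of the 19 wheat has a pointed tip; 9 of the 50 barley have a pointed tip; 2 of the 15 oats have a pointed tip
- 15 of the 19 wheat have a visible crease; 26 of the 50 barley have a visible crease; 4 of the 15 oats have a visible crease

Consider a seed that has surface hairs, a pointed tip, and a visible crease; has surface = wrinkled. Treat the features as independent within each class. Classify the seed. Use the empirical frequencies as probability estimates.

barley

wheat: (19/84) × (2/19) × (11/19) × (1/19) × (15/19) ≈ 0.000572762
barley: (50/84) × (41/50) × (40/50) × (9/50) × (26/50) ≈ 0.0365486
oats: (15/84) × (8/15) × (3/15) × (2/15) × (4/15) ≈ 0.000677249
Highest score → barley.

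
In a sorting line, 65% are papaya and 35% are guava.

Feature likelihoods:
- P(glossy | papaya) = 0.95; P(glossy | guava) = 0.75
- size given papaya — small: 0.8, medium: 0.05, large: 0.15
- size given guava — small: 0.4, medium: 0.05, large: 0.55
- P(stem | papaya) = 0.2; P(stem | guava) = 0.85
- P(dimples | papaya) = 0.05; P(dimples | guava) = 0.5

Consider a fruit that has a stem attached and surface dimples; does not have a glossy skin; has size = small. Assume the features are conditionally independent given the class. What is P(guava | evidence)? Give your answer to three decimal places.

papaya: 0.65 × (1−0.95) × 0.8 × 0.2 × 0.05 = 0.00026
guava: 0.35 × (1−0.75) × 0.4 × 0.85 × 0.5 = 0.014875
P(guava | x) = 0.014875 / 0.015135 ≈ 0.983

0.983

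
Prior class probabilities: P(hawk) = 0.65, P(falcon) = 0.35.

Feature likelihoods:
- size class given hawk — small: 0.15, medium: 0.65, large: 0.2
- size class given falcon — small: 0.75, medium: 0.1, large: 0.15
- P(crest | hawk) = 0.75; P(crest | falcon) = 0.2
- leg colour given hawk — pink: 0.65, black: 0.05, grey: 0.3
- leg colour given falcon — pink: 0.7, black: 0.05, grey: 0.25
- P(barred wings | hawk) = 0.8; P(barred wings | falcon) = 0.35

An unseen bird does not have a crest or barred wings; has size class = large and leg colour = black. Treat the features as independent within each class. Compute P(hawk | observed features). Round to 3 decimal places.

0.192

hawk: 0.65 × 0.2 × (1−0.75) × 0.05 × (1−0.8) = 0.000325
falcon: 0.35 × 0.15 × (1−0.2) × 0.05 × (1−0.35) = 0.001365
P(hawk | x) = 0.000325 / 0.00169 ≈ 0.192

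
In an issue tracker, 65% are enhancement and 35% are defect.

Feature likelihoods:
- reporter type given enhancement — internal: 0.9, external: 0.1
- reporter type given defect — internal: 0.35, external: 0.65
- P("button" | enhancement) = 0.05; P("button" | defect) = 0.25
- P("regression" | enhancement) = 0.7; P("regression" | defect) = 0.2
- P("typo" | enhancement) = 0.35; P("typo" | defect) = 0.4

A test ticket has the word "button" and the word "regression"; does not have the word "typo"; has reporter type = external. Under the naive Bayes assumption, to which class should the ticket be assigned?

defect

enhancement: 0.65 × 0.1 × 0.05 × 0.7 × (1−0.35) = 0.00147875
defect: 0.35 × 0.65 × 0.25 × 0.2 × (1−0.4) = 0.006825
Highest score → defect.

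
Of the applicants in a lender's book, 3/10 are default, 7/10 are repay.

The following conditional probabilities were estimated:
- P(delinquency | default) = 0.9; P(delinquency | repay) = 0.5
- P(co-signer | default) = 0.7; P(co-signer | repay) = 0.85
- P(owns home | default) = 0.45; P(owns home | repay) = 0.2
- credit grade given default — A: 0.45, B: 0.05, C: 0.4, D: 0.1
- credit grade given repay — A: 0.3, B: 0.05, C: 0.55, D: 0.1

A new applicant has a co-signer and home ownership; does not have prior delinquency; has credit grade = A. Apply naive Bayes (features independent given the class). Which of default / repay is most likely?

repay

default: 0.3 × (1−0.9) × 0.7 × 0.45 × 0.45 = 0.0042525
repay: 0.7 × (1−0.5) × 0.85 × 0.2 × 0.3 = 0.01785
Highest score → repay.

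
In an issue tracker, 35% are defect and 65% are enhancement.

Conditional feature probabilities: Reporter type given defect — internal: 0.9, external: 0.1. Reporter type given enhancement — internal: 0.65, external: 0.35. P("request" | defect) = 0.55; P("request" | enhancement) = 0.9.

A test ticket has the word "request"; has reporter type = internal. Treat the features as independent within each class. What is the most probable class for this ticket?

defect: 0.35 × 0.9 × 0.55 = 0.17325
enhancement: 0.65 × 0.65 × 0.9 = 0.38025
Highest score → enhancement.

enhancement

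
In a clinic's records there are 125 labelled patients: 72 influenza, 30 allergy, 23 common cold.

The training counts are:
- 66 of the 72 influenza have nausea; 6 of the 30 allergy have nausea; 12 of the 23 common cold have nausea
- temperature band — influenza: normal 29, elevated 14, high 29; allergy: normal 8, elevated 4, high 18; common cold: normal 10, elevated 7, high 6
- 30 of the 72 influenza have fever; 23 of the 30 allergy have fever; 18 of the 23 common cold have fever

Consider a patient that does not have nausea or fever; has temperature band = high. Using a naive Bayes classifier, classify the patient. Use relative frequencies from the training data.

allergy

influenza: (72/125) × (6/72) × (29/72) × (42/72) ≈ 0.0112778
allergy: (30/125) × (24/30) × (18/30) × (7/30) = 0.02688
common cold: (23/125) × (11/23) × (6/23) × (5/23) ≈ 0.00499055
Highest score → allergy.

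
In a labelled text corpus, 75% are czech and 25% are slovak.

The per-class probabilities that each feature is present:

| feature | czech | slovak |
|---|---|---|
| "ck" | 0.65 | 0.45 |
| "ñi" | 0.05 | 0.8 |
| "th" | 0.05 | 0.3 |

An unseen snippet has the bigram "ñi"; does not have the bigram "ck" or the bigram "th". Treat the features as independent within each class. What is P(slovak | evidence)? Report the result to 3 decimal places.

czech: 0.75 × (1−0.65) × 0.05 × (1−0.05) = 0.01246875
slovak: 0.25 × (1−0.45) × 0.8 × (1−0.3) = 0.077
P(slovak | x) = 0.077 / 0.08946875 ≈ 0.861

0.861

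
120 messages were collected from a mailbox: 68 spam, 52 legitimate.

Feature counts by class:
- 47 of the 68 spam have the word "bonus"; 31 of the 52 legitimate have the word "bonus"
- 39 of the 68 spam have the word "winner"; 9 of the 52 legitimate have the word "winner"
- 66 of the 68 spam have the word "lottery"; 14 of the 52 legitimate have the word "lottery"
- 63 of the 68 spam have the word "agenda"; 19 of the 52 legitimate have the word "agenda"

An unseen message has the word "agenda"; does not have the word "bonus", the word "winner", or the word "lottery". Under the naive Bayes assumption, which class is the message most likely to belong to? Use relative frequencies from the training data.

legitimate

spam: (68/120) × (21/68) × (29/68) × (2/68) × (63/68) ≈ 0.00203367
legitimate: (52/120) × (21/52) × (43/52) × (38/52) × (19/52) ≈ 0.0386397
Highest score → legitimate.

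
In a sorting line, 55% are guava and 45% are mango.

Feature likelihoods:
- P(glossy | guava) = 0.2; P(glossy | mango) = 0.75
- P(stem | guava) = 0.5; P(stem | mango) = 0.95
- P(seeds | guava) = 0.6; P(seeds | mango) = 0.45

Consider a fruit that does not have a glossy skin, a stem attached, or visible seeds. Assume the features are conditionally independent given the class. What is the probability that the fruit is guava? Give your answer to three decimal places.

guava: 0.55 × (1−0.2) × (1−0.5) × (1−0.6) = 0.088
mango: 0.45 × (1−0.75) × (1−0.95) × (1−0.45) = 0.00309375
P(guava | x) = 0.088 / 0.09109375 ≈ 0.966

0.966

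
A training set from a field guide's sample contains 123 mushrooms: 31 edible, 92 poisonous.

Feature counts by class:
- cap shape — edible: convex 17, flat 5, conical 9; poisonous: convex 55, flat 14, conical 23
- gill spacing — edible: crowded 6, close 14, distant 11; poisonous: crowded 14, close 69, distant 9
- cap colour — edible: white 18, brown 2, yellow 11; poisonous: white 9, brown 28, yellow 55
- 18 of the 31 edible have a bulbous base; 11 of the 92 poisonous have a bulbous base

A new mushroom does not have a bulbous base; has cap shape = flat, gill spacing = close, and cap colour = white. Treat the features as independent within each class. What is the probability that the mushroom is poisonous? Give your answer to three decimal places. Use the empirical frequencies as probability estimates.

0.622

edible: (31/123) × (5/31) × (14/31) × (18/31) × (13/31) ≈ 0.00447017
poisonous: (92/123) × (14/92) × (69/92) × (9/92) × (81/92) ≈ 0.00735252
P(poisonous | x) = 0.00735252 / 0.01182269 ≈ 0.622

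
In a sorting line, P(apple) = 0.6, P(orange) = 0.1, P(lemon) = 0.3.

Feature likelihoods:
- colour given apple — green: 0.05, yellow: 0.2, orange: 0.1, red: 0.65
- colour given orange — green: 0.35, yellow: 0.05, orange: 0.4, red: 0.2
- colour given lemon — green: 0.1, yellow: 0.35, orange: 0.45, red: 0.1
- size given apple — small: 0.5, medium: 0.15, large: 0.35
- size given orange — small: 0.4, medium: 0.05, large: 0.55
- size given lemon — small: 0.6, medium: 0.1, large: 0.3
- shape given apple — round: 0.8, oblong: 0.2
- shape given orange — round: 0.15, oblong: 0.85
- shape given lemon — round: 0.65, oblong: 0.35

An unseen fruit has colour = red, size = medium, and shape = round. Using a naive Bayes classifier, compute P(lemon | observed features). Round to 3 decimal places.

apple: 0.6 × 0.65 × 0.15 × 0.8 = 0.0468
orange: 0.1 × 0.2 × 0.05 × 0.15 = 0.00015
lemon: 0.3 × 0.1 × 0.1 × 0.65 = 0.00195
P(lemon | x) = 0.00195 / 0.0489 ≈ 0.040

0.040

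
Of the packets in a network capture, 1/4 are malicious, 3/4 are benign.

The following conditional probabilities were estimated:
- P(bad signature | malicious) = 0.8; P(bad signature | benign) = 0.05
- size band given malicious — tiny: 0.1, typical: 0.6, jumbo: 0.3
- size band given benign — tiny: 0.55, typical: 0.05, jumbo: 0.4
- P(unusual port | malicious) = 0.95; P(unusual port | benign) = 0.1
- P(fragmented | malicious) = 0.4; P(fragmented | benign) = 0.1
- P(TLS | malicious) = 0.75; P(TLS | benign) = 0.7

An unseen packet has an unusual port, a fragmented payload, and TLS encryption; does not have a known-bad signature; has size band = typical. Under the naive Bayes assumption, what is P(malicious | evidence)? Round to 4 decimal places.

0.9717

malicious: 0.25 × (1−0.8) × 0.6 × 0.95 × 0.4 × 0.75 = 0.00855
benign: 0.75 × (1−0.05) × 0.05 × 0.1 × 0.1 × 0.7 = 0.000249375
P(malicious | x) = 0.00855 / 0.008799375 ≈ 0.9717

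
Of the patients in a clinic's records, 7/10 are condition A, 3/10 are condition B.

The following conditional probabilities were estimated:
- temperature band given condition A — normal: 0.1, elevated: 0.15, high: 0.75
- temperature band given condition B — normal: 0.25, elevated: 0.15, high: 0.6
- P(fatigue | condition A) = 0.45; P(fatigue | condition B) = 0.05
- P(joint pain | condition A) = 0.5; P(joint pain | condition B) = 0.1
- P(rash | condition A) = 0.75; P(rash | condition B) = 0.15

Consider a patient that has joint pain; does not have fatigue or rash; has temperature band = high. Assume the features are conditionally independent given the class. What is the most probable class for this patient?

condition A: 0.7 × 0.75 × (1−0.45) × 0.5 × (1−0.75) = 0.03609375
condition B: 0.3 × 0.6 × (1−0.05) × 0.1 × (1−0.15) = 0.014535
Highest score → condition A.

condition A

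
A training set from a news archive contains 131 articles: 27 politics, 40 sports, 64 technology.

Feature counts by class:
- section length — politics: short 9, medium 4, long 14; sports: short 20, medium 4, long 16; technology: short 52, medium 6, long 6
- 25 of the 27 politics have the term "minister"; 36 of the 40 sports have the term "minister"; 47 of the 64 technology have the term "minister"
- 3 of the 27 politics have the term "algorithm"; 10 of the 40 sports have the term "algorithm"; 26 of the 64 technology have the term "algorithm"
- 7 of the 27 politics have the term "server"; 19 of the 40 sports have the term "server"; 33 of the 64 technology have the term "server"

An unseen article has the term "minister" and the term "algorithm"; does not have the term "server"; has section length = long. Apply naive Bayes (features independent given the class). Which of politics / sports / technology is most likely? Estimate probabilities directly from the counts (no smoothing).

politics: (27/131) × (14/27) × (25/27) × (3/27) × (20/27) ≈ 0.00814436
sports: (40/131) × (16/40) × (36/40) × (10/40) × (21/40) ≈ 0.0144275
technology: (64/131) × (6/64) × (47/64) × (26/64) × (31/64) ≈ 0.0066187
Highest score → sports.

sports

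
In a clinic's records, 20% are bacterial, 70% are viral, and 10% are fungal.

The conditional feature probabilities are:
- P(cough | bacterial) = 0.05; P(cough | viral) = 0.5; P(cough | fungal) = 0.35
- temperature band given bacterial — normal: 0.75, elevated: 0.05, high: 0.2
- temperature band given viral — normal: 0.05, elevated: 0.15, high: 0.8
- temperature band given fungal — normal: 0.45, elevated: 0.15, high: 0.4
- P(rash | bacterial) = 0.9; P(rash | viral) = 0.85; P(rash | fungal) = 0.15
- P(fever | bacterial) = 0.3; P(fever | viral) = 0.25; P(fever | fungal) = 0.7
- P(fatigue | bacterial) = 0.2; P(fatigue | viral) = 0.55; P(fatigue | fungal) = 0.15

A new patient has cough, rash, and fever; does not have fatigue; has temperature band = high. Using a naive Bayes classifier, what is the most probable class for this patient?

viral

bacterial: 0.2 × 0.05 × 0.2 × 0.9 × 0.3 × (1−0.2) = 0.000432
viral: 0.7 × 0.5 × 0.8 × 0.85 × 0.25 × (1−0.55) = 0.026775
fungal: 0.1 × 0.35 × 0.4 × 0.15 × 0.7 × (1−0.15) = 0.0012495
Highest score → viral.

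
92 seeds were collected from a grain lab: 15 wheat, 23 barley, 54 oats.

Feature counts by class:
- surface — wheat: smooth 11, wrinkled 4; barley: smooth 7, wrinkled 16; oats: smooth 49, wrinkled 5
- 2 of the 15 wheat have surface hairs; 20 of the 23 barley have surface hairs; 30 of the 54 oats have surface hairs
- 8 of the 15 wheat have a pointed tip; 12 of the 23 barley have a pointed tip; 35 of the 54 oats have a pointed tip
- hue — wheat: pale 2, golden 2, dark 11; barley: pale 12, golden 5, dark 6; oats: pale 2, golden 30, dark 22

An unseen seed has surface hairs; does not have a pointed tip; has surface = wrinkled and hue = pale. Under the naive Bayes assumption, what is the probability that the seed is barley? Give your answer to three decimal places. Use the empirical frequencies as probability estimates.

wheat: (15/92) × (4/15) × (2/15) × (7/15) × (2/15) ≈ 0.000360709
barley: (23/92) × (16/23) × (20/23) × (11/23) × (12/23) ≈ 0.0377357
oats: (54/92) × (5/54) × (30/54) × (19/54) × (2/54) ≈ 0.000393465
P(barley | x) = 0.0377357 / 0.038489874 ≈ 0.980

0.980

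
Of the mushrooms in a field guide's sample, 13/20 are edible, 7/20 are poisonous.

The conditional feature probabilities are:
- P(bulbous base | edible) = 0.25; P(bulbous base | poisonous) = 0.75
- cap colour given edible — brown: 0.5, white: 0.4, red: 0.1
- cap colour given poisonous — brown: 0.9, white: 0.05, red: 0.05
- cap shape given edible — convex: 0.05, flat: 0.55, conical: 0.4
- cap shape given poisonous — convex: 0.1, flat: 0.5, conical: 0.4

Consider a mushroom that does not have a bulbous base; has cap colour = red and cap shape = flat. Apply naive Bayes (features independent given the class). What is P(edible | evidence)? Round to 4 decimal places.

0.9246

edible: 0.65 × (1−0.25) × 0.1 × 0.55 = 0.0268125
poisonous: 0.35 × (1−0.75) × 0.05 × 0.5 = 0.0021875
P(edible | x) = 0.0268125 / 0.029 ≈ 0.9246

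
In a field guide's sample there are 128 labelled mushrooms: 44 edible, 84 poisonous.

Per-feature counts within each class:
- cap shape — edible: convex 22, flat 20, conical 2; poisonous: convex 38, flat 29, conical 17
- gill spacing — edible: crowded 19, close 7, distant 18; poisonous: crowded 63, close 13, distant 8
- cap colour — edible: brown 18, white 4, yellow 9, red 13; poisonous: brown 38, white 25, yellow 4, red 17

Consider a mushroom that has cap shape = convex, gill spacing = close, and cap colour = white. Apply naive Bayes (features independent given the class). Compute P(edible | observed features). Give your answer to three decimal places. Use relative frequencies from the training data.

edible: (44/128) × (22/44) × (7/44) × (4/44) ≈ 0.0024858
poisonous: (84/128) × (38/84) × (13/84) × (25/84) ≈ 0.0136741
P(edible | x) = 0.0024858 / 0.0161599 ≈ 0.154

0.154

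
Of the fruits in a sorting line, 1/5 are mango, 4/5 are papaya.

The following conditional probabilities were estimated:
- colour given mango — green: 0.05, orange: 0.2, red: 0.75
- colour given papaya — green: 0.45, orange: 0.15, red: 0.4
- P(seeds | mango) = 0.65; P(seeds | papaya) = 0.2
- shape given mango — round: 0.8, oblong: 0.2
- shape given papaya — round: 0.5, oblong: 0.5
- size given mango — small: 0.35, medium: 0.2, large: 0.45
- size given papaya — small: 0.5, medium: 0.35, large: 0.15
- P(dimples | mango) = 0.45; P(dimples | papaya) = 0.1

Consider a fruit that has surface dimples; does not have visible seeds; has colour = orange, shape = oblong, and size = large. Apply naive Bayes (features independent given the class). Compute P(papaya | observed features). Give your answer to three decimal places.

mango: 0.2 × 0.2 × (1−0.65) × 0.2 × 0.45 × 0.45 = 0.000567
papaya: 0.8 × 0.15 × (1−0.2) × 0.5 × 0.15 × 0.1 = 0.00072
P(papaya | x) = 0.00072 / 0.001287 ≈ 0.559

0.559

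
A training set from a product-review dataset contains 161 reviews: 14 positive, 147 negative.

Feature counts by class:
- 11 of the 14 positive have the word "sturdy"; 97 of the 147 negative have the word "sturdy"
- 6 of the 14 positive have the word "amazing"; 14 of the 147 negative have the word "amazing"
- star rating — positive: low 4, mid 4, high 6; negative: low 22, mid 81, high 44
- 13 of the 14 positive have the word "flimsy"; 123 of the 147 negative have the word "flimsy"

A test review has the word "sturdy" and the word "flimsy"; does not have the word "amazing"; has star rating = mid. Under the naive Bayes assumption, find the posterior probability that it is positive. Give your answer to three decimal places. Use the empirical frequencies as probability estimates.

positive: (14/161) × (11/14) × (8/14) × (4/14) × (13/14) ≈ 0.010358
negative: (147/161) × (97/147) × (133/147) × (81/147) × (123/147) ≈ 0.251325
P(positive | x) = 0.010358 / 0.261683 ≈ 0.040

0.040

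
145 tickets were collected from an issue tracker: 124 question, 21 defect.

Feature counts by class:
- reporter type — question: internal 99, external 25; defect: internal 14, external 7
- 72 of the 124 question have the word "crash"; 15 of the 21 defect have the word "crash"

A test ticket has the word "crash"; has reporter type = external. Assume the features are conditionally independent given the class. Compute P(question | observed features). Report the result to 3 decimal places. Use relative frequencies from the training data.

question: (124/145) × (25/124) × (72/124) ≈ 0.100111
defect: (21/145) × (7/21) × (15/21) ≈ 0.0344828
P(question | x) = 0.100111 / 0.1345938 ≈ 0.744

0.744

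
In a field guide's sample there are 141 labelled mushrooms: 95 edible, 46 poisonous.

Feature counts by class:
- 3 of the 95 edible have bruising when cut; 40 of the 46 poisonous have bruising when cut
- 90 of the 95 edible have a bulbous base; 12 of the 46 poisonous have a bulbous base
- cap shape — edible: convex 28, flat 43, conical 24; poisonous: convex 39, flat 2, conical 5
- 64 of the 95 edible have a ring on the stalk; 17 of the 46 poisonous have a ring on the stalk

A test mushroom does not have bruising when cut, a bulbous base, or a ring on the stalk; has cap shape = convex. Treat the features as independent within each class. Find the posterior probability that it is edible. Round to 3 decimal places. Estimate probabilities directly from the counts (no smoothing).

0.164

edible: (95/141) × (92/95) × (5/95) × (28/95) × (31/95) ≈ 0.00330284
poisonous: (46/141) × (6/46) × (34/46) × (39/46) × (29/46) ≈ 0.0168113
P(edible | x) = 0.00330284 / 0.02011414 ≈ 0.164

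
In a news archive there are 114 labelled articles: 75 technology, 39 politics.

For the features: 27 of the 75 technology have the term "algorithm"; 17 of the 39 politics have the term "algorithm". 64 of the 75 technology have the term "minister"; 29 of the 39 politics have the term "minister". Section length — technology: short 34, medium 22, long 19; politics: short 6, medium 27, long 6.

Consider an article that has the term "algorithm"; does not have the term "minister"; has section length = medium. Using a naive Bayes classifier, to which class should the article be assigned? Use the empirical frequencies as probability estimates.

technology: (75/114) × (27/75) × (11/75) × (22/75) ≈ 0.0101895
politics: (39/114) × (17/39) × (10/39) × (27/39) ≈ 0.0264715
Highest score → politics.

politics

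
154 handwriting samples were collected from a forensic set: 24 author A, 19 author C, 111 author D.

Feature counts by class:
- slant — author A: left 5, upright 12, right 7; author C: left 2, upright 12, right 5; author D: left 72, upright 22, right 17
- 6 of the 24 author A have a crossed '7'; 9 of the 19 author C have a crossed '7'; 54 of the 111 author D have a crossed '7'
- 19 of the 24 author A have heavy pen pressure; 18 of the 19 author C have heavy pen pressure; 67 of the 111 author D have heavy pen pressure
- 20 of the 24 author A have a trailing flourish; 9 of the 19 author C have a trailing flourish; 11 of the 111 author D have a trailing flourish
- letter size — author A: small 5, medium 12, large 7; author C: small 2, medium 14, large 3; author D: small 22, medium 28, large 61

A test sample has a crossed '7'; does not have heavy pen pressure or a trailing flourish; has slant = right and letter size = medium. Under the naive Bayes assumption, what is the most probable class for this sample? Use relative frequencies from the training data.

author D

author A: (24/154) × (7/24) × (6/24) × (5/24) × (4/24) × (12/24) ≈ 0.000197285
author C: (19/154) × (5/19) × (9/19) × (1/19) × (10/19) × (14/19) ≈ 0.00031391
author D: (111/154) × (17/111) × (54/111) × (44/111) × (100/111) × (28/111) ≈ 0.00483772
Highest score → author D.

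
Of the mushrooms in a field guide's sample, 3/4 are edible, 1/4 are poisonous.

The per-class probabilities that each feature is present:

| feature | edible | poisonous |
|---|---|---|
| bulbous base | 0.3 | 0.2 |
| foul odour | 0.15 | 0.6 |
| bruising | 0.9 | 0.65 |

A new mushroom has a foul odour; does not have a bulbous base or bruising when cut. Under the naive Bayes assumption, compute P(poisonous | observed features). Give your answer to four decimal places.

edible: 0.75 × (1−0.3) × 0.15 × (1−0.9) = 0.007875
poisonous: 0.25 × (1−0.2) × 0.6 × (1−0.65) = 0.042
P(poisonous | x) = 0.042 / 0.049875 ≈ 0.8421

0.8421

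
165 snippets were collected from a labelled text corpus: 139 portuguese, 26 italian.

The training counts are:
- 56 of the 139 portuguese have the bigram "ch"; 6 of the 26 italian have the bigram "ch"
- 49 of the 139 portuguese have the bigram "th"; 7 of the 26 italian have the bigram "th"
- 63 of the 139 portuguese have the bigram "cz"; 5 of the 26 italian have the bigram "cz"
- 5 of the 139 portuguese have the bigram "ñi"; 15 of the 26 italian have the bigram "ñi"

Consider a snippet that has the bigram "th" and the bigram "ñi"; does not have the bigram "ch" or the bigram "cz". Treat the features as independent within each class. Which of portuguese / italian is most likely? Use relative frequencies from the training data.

portuguese: (139/165) × (83/139) × (49/139) × (76/139) × (5/139) ≈ 0.00348762
italian: (26/165) × (20/26) × (7/26) × (21/26) × (15/26) ≈ 0.0152067
Highest score → italian.

italian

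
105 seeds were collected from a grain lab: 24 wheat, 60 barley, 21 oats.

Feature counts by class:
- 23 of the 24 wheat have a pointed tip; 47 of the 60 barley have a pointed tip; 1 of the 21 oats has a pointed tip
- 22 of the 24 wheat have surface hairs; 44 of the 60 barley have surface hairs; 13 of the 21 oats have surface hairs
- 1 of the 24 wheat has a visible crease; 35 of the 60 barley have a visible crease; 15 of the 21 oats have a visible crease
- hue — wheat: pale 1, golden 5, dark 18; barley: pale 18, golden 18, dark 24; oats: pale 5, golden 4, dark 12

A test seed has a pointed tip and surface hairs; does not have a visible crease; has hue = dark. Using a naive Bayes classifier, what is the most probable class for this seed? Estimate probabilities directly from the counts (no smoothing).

wheat

wheat: (24/105) × (23/24) × (22/24) × (23/24) × (18/24) ≈ 0.14432
barley: (60/105) × (47/60) × (44/60) × (25/60) × (24/60) ≈ 0.054709
oats: (21/105) × (1/21) × (13/21) × (6/21) × (12/21) ≈ 0.000962562
Highest score → wheat.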